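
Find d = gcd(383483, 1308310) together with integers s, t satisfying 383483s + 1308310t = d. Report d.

1

Euclidean algorithm:
1308310 = 3*383483 + 157861
383483 = 2*157861 + 67761
157861 = 2*67761 + 22339
67761 = 3*22339 + 744
22339 = 30*744 + 19
744 = 39*19 + 3
19 = 6*3 + 1
3 = 3*1 + 0
gcd(383483, 1308310) = 1.
Working backward:
1 = 19 − 6·3
1 = −6·744 + 235·19
1 = 235·22339 − 7056·744
1 = −7056·67761 + 21403·22339
1 = 21403·157861 − 49862·67761
1 = −49862·383483 + 121127·157861
1 = 121127·1308310 − 413243·383483
So 1 = (121127)·1308310 + (-413243)·383483.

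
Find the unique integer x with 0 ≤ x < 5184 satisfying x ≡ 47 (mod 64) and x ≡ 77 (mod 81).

Write x = 47 + 64·k. Then 64·k ≡ 77 − 47 ≡ 30 (mod 81).
Need 64⁻¹ mod 81. Extended Euclid on (81, 64):
81 = 1×64 + 17
64 = 3×17 + 13
17 = 1×13 + 4
13 = 3×4 + 1
4 = 4×1 + 0
Back-substitute:
1 = 13 − 3·4
1 = −3·17 + 4·13
1 = 4·64 − 15·17
1 = −15·81 + 19·64
64⁻¹ ≡ 19 (mod 81), so k ≡ 19·30 ≡ 3 (mod 81).
x = 47 + 64·3 = 239.

239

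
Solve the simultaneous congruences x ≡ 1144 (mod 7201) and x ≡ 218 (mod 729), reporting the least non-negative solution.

Write x = 1144 + 7201·k. Then 7201·k ≡ 218 − 1144 ≡ 532 (mod 729).
Need 7201⁻¹ mod 729. Extended Euclid on (729, 640):
729 = 1×640 + 89
640 = 7×89 + 17
89 = 5×17 + 4
17 = 4×4 + 1
4 = 4×1 + 0
Back-substitute:
1 = 17 − 4·4
1 = −4·89 + 21·17
1 = 21·640 − 151·89
1 = −151·729 + 172·640
7201⁻¹ ≡ 172 (mod 729), so k ≡ 172·532 ≡ 379 (mod 729).
x = 1144 + 7201·379 = 2730323.

2730323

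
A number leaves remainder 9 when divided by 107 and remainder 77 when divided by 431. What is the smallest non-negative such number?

Write x = 9 + 107·k. Then 107·k ≡ 77 − 9 ≡ 68 (mod 431).
Need 107⁻¹ mod 431. Extended Euclid on (431, 107):
431 = 4*107 + 3
107 = 35*3 + 2
3 = 1*2 + 1
2 = 2*1 + 0
Back-substitute:
1 = 3 − 2
1 = −107 + 36·3
1 = 36·431 − 145·107
107⁻¹ ≡ 286 (mod 431), so k ≡ 286·68 ≡ 53 (mod 431).
x = 9 + 107·53 = 5680.

5680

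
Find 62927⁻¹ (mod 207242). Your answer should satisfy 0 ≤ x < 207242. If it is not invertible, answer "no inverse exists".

182051

Apply the Euclidean algorithm to 207242 and 62927:
207242 = 3*62927 + 18461
62927 = 3*18461 + 7544
18461 = 2*7544 + 3373
7544 = 2*3373 + 798
3373 = 4*798 + 181
798 = 4*181 + 74
181 = 2*74 + 33
74 = 2*33 + 8
33 = 4*8 + 1
8 = 8*1 + 0
The gcd is 1. Working backward:
1 = 33 − 4·8
1 = −4·74 + 9·33
1 = 9·181 − 22·74
1 = −22·798 + 97·181
1 = 97·3373 − 410·798
1 = −410·7544 + 917·3373
1 = 917·18461 − 2244·7544
1 = −2244·62927 + 7649·18461
1 = 7649·207242 − 25191·62927
So 62927·(-25191) ≡ 1 (mod 207242), and -25191 ≡ 182051 (mod 207242).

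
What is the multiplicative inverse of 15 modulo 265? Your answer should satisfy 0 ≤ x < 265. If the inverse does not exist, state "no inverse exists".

Euclidean algorithm on 265, 15:
265 = 17×15 + 10
15 = 1×10 + 5
10 = 2×5 + 0
Since gcd = 5 > 1, 15 is not a unit mod 265.

no inverse exists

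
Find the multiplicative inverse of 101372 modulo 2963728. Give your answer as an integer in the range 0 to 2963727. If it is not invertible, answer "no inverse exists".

Compute gcd(101372, 2963728):
2963728 = 29*101372 + 23940
101372 = 4*23940 + 5612
23940 = 4*5612 + 1492
5612 = 3*1492 + 1136
1492 = 1*1136 + 356
1136 = 3*356 + 68
356 = 5*68 + 16
68 = 4*16 + 4
16 = 4*4 + 0
The gcd is 4, not 1, hence no inverse exists.

no inverse exists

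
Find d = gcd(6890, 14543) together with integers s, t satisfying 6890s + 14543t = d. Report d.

Euclidean algorithm:
14543 = 2·6890 + 763
6890 = 9·763 + 23
763 = 33·23 + 4
23 = 5·4 + 3
4 = 1·3 + 1
3 = 3·1 + 0
gcd(6890, 14543) = 1.
Working backward:
1 = 4 − 3
1 = −23 + 6·4
1 = 6·763 − 199·23
1 = −199·6890 + 1797·763
1 = 1797·14543 − 3793·6890
So 1 = (1797)·14543 + (-3793)·6890.

1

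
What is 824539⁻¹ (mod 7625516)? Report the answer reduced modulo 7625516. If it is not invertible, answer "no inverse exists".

6800575

gcd(7625516, 824539) by repeated division:
7625516 = 9×824539 + 204665
824539 = 4×204665 + 5879
204665 = 34×5879 + 4779
5879 = 1×4779 + 1100
4779 = 4×1100 + 379
1100 = 2×379 + 342
379 = 1×342 + 37
342 = 9×37 + 9
37 = 4×9 + 1
9 = 9×1 + 0
The gcd is 1. Working backward:
1 = 37 − 4·9
1 = −4·342 + 37·37
1 = 37·379 − 41·342
1 = −41·1100 + 119·379
1 = 119·4779 − 517·1100
1 = −517·5879 + 636·4779
1 = 636·204665 − 22141·5879
1 = −22141·824539 + 89200·204665
1 = 89200·7625516 − 824941·824539
Hence 824539⁻¹ ≡ -824941 ≡ 6800575 (mod 7625516).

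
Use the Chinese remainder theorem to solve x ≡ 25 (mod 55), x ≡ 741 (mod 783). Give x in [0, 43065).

Write x = 25 + 55·k. Then 55·k ≡ 741 − 25 ≡ 716 (mod 783).
Need 55⁻¹ mod 783. Extended Euclid on (783, 55):
783 = 14*55 + 13
55 = 4*13 + 3
13 = 4*3 + 1
3 = 3*1 + 0
Back-substitute:
1 = 13 − 4·3
1 = −4·55 + 17·13
1 = 17·783 − 242·55
55⁻¹ ≡ 541 (mod 783), so k ≡ 541·716 ≡ 554 (mod 783).
x = 25 + 55·554 = 30495.

30495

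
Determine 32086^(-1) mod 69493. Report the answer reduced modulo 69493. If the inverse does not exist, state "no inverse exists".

16939

Apply the Euclidean algorithm to 69493 and 32086:
69493 = 2×32086 + 5321
32086 = 6×5321 + 160
5321 = 33×160 + 41
160 = 3×41 + 37
41 = 1×37 + 4
37 = 9×4 + 1
4 = 4×1 + 0
Since gcd(32086, 69493) = 1, back-substitute to write 1 as a combination:
1 = 37 − 9·4
1 = −9·41 + 10·37
1 = 10·160 − 39·41
1 = −39·5321 + 1297·160
1 = 1297·32086 − 7821·5321
1 = −7821·69493 + 16939·32086
So 32086·16939 ≡ 1 (mod 69493).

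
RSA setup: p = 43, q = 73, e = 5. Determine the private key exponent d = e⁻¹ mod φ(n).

φ(n) = (p−1)(q−1) = 42·72 = 3024.
Need d with 5·d ≡ 1 (mod 3024). Apply the extended Euclidean algorithm:
3024 = 604·5 + 4
5 = 1·4 + 1
4 = 4·1 + 0
Back-substitute:
1 = 5 − 4
1 = −3024 + 605·5
So 5·605 ≡ 1 (mod 3024), hence d = 605.

605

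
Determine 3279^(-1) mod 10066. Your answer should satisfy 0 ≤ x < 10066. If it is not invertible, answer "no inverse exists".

7033

Run Euclid on (10066, 3279):
10066 = 3×3279 + 229
3279 = 14×229 + 73
229 = 3×73 + 10
73 = 7×10 + 3
10 = 3×3 + 1
3 = 3×1 + 0
Since gcd(3279, 10066) = 1, back-substitute to write 1 as a combination:
1 = 10 − 3·3
1 = −3·73 + 22·10
1 = 22·229 − 69·73
1 = −69·3279 + 988·229
1 = 988·10066 − 3033·3279
So 3279·(-3033) ≡ 1 (mod 10066), and -3033 ≡ 7033 (mod 10066).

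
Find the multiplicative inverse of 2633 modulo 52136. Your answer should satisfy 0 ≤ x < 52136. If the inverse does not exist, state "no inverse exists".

40097

gcd(52136, 2633) by repeated division:
52136 = 19×2633 + 2109
2633 = 1×2109 + 524
2109 = 4×524 + 13
524 = 40×13 + 4
13 = 3×4 + 1
4 = 4×1 + 0
Since gcd(2633, 52136) = 1, back-substitute to write 1 as a combination:
1 = 13 − 3·4
1 = −3·524 + 121·13
1 = 121·2109 − 487·524
1 = −487·2633 + 608·2109
1 = 608·52136 − 12039·2633
Thus 2633·(-12039) ≡ 1 (mod 52136); reducing, -12039 mod 52136 = 40097.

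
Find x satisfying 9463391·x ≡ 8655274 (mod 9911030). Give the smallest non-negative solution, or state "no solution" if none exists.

3098214

First find gcd(9463391, 9911030):
9911030 = 1·9463391 + 447639
9463391 = 21·447639 + 62972
447639 = 7·62972 + 6835
62972 = 9·6835 + 1457
6835 = 4·1457 + 1007
1457 = 1·1007 + 450
1007 = 2·450 + 107
450 = 4·107 + 22
107 = 4·22 + 19
22 = 1·19 + 3
19 = 6·3 + 1
3 = 3·1 + 0
gcd = 1, so a unique solution mod 9911030 exists.
Back-substitute for the Bézout coefficients:
1 = 19 − 6·3
1 = −6·22 + 7·19
1 = 7·107 − 34·22
1 = −34·450 + 143·107
1 = 143·1007 − 320·450
1 = −320·1457 + 463·1007
1 = 463·6835 − 2172·1457
1 = −2172·62972 + 20011·6835
1 = 20011·447639 − 142249·62972
1 = −142249·9463391 + 3007240·447639
1 = 3007240·9911030 − 3149489·9463391
So 9463391·(-3149489) ≡ 1 (mod 9911030), giving 9463391⁻¹ ≡ 6761541.
x ≡ 9463391⁻¹·8655274 ≡ 6761541·8655274 ≡ 3098214 (mod 9911030).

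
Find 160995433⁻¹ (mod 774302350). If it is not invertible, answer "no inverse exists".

29752397

gcd(774302350, 160995433) by repeated division:
774302350 = 4×160995433 + 130320618
160995433 = 1×130320618 + 30674815
130320618 = 4×30674815 + 7621358
30674815 = 4×7621358 + 189383
7621358 = 40×189383 + 46038
189383 = 4×46038 + 5231
46038 = 8×5231 + 4190
5231 = 1×4190 + 1041
4190 = 4×1041 + 26
1041 = 40×26 + 1
26 = 26×1 + 0
The gcd is 1. Working backward:
1 = 1041 − 40·26
1 = −40·4190 + 161·1041
1 = 161·5231 − 201·4190
1 = −201·46038 + 1769·5231
1 = 1769·189383 − 7277·46038
1 = −7277·7621358 + 292849·189383
1 = 292849·30674815 − 1178673·7621358
1 = −1178673·130320618 + 5007541·30674815
1 = 5007541·160995433 − 6186214·130320618
1 = −6186214·774302350 + 29752397·160995433
So 160995433·29752397 ≡ 1 (mod 774302350).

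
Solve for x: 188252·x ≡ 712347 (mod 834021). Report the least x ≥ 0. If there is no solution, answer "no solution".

First find gcd(188252, 834021):
834021 = 4×188252 + 81013
188252 = 2×81013 + 26226
81013 = 3×26226 + 2335
26226 = 11×2335 + 541
2335 = 4×541 + 171
541 = 3×171 + 28
171 = 6×28 + 3
28 = 9×3 + 1
3 = 3×1 + 0
gcd = 1, so a unique solution mod 834021 exists.
Back-substitute for the Bézout coefficients:
1 = 28 − 9·3
1 = −9·171 + 55·28
1 = 55·541 − 174·171
1 = −174·2335 + 751·541
1 = 751·26226 − 8435·2335
1 = −8435·81013 + 26056·26226
1 = 26056·188252 − 60547·81013
1 = −60547·834021 + 268244·188252
So 188252·(268244) ≡ 1 (mod 834021), giving 188252⁻¹ ≡ 268244.
x ≡ 188252⁻¹·712347 ≡ 268244·712347 ≡ 257358 (mod 834021).

257358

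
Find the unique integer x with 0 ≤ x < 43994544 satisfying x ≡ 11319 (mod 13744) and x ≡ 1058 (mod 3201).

Write x = 11319 + 13744·k. Then 13744·k ≡ 1058 − 11319 ≡ 2543 (mod 3201).
Need 13744⁻¹ mod 3201. Extended Euclid on (3201, 940):
3201 = 3×940 + 381
940 = 2×381 + 178
381 = 2×178 + 25
178 = 7×25 + 3
25 = 8×3 + 1
3 = 3×1 + 0
Back-substitute:
1 = 25 − 8·3
1 = −8·178 + 57·25
1 = 57·381 − 122·178
1 = −122·940 + 301·381
1 = 301·3201 − 1025·940
13744⁻¹ ≡ 2176 (mod 3201), so k ≡ 2176·2543 ≡ 2240 (mod 3201).
x = 11319 + 13744·2240 = 30797879.

30797879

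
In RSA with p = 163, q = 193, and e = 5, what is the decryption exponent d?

φ(n) = (p−1)(q−1) = 162·192 = 31104.
Need d with 5·d ≡ 1 (mod 31104). Apply the extended Euclidean algorithm:
31104 = 6220·5 + 4
5 = 1·4 + 1
4 = 4·1 + 0
Back-substitute:
1 = 5 − 4
1 = −31104 + 6221·5
So 5·6221 ≡ 1 (mod 31104), hence d = 6221.

6221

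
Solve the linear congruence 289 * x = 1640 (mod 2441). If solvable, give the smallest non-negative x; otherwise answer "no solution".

First find gcd(289, 2441):
2441 = 8*289 + 129
289 = 2*129 + 31
129 = 4*31 + 5
31 = 6*5 + 1
5 = 5*1 + 0
gcd = 1, so a unique solution mod 2441 exists.
Back-substitute for the Bézout coefficients:
1 = 31 − 6·5
1 = −6·129 + 25·31
1 = 25·289 − 56·129
1 = −56·2441 + 473·289
So 289·(473) ≡ 1 (mod 2441), giving 289⁻¹ ≡ 473.
x ≡ 289⁻¹·1640 ≡ 473·1640 ≡ 1923 (mod 2441).

1923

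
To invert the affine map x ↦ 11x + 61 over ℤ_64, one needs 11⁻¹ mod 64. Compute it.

35

Extended Euclidean algorithm:
64 = 5·11 + 9
11 = 1·9 + 2
9 = 4·2 + 1
2 = 2·1 + 0
The gcd is 1. Working backward:
1 = 9 − 4·2
1 = −4·11 + 5·9
1 = 5·64 − 29·11
So 11·(-29) ≡ 1 (mod 64), and -29 ≡ 35 (mod 64).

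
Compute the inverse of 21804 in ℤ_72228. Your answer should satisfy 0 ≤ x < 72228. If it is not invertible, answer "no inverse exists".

Euclidean algorithm on 72228, 21804:
72228 = 3*21804 + 6816
21804 = 3*6816 + 1356
6816 = 5*1356 + 36
1356 = 37*36 + 24
36 = 1*24 + 12
24 = 2*12 + 0
The gcd is 12, not 1, hence no inverse exists.

no inverse exists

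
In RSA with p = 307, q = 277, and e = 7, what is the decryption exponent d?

72391

φ(n) = (p−1)(q−1) = 306·276 = 84456.
Need d with 7·d ≡ 1 (mod 84456). Apply the extended Euclidean algorithm:
84456 = 12065*7 + 1
7 = 7*1 + 0
Back-substitute:
1 = 84456 − 12065·7
So 7·(-12065) ≡ 1 (mod 84456), hence d ≡ -12065 ≡ 72391 (mod 84456).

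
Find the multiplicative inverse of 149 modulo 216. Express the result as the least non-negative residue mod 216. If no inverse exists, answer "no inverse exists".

Extended Euclidean algorithm:
216 = 1×149 + 67
149 = 2×67 + 15
67 = 4×15 + 7
15 = 2×7 + 1
7 = 7×1 + 0
Since gcd(149, 216) = 1, back-substitute to write 1 as a combination:
1 = 15 − 2·7
1 = −2·67 + 9·15
1 = 9·149 − 20·67
1 = −20·216 + 29·149
So 149·29 ≡ 1 (mod 216).

29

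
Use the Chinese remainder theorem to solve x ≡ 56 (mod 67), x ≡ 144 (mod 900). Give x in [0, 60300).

Write x = 56 + 67·k. Then 67·k ≡ 144 − 56 ≡ 88 (mod 900).
Need 67⁻¹ mod 900. Extended Euclid on (900, 67):
900 = 13*67 + 29
67 = 2*29 + 9
29 = 3*9 + 2
9 = 4*2 + 1
2 = 2*1 + 0
Back-substitute:
1 = 9 − 4·2
1 = −4·29 + 13·9
1 = 13·67 − 30·29
1 = −30·900 + 403·67
67⁻¹ ≡ 403 (mod 900), so k ≡ 403·88 ≡ 364 (mod 900).
x = 56 + 67·364 = 24444.

24444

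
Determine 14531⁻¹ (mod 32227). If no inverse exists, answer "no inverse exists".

Apply the Euclidean algorithm to 32227 and 14531:
32227 = 2·14531 + 3165
14531 = 4·3165 + 1871
3165 = 1·1871 + 1294
1871 = 1·1294 + 577
1294 = 2·577 + 140
577 = 4·140 + 17
140 = 8·17 + 4
17 = 4·4 + 1
4 = 4·1 + 0
gcd = 1, so the inverse exists. Back-substitute:
1 = 17 − 4·4
1 = −4·140 + 33·17
1 = 33·577 − 136·140
1 = −136·1294 + 305·577
1 = 305·1871 − 441·1294
1 = −441·3165 + 746·1871
1 = 746·14531 − 3425·3165
1 = −3425·32227 + 7596·14531
So 14531·7596 ≡ 1 (mod 32227).

7596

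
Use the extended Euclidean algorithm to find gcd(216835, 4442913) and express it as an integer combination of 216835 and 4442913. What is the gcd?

Apply Euclid's algorithm to 4442913 and 216835:
4442913 = 20×216835 + 106213
216835 = 2×106213 + 4409
106213 = 24×4409 + 397
4409 = 11×397 + 42
397 = 9×42 + 19
42 = 2×19 + 4
19 = 4×4 + 3
4 = 1×3 + 1
3 = 3×1 + 0
gcd(216835, 4442913) = 1.
Working backward:
1 = 4 − 3
1 = −19 + 5·4
1 = 5·42 − 11·19
1 = −11·397 + 104·42
1 = 104·4409 − 1155·397
1 = −1155·106213 + 27824·4409
1 = 27824·216835 − 56803·106213
1 = −56803·4442913 + 1163884·216835
So 1 = (-56803)·4442913 + (1163884)·216835.

1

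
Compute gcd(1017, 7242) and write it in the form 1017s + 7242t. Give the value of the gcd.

Euclidean algorithm:
7242 = 7×1017 + 123
1017 = 8×123 + 33
123 = 3×33 + 24
33 = 1×24 + 9
24 = 2×9 + 6
9 = 1×6 + 3
6 = 2×3 + 0
gcd(1017, 7242) = 3.
Working backward:
3 = 9 − 6
3 = −24 + 3·9
3 = 3·33 − 4·24
3 = −4·123 + 15·33
3 = 15·1017 − 124·123
3 = −124·7242 + 883·1017
So 3 = (-124)·7242 + (883)·1017.

3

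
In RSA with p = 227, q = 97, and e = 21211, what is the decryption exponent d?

17491

φ(n) = (p−1)(q−1) = 226·96 = 21696.
Need d with 21211·d ≡ 1 (mod 21696). Apply the extended Euclidean algorithm:
21696 = 1*21211 + 485
21211 = 43*485 + 356
485 = 1*356 + 129
356 = 2*129 + 98
129 = 1*98 + 31
98 = 3*31 + 5
31 = 6*5 + 1
5 = 5*1 + 0
Back-substitute:
1 = 31 − 6·5
1 = −6·98 + 19·31
1 = 19·129 − 25·98
1 = −25·356 + 69·129
1 = 69·485 − 94·356
1 = −94·21211 + 4111·485
1 = 4111·21696 − 4205·21211
So 21211·(-4205) ≡ 1 (mod 21696), hence d ≡ -4205 ≡ 17491 (mod 21696).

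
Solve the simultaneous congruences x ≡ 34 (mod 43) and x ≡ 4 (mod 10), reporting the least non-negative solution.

Write x = 34 + 43·k. Then 43·k ≡ 4 − 34 ≡ 0 (mod 10).
Need 43⁻¹ mod 10. Extended Euclid on (10, 3):
10 = 3×3 + 1
3 = 3×1 + 0
Back-substitute:
1 = 10 − 3·3
43⁻¹ ≡ 7 (mod 10), so k ≡ 7·0 ≡ 0 (mod 10).
x = 34 + 43·0 = 34.

34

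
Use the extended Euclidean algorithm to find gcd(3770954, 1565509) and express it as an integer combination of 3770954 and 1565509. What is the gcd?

Repeated division:
3770954 = 2*1565509 + 639936
1565509 = 2*639936 + 285637
639936 = 2*285637 + 68662
285637 = 4*68662 + 10989
68662 = 6*10989 + 2728
10989 = 4*2728 + 77
2728 = 35*77 + 33
77 = 2*33 + 11
33 = 3*11 + 0
gcd(3770954, 1565509) = 11.
Back-substituting:
11 = 77 − 2·33
11 = −2·2728 + 71·77
11 = 71·10989 − 286·2728
11 = −286·68662 + 1787·10989
11 = 1787·285637 − 7434·68662
11 = −7434·639936 + 16655·285637
11 = 16655·1565509 − 40744·639936
11 = −40744·3770954 + 98143·1565509
So 11 = (-40744)·3770954 + (98143)·1565509.

11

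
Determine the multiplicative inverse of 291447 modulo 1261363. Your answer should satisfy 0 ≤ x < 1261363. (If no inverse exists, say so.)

Apply the Euclidean algorithm to 1261363 and 291447:
1261363 = 4·291447 + 95575
291447 = 3·95575 + 4722
95575 = 20·4722 + 1135
4722 = 4·1135 + 182
1135 = 6·182 + 43
182 = 4·43 + 10
43 = 4·10 + 3
10 = 3·3 + 1
3 = 3·1 + 0
Since gcd(291447, 1261363) = 1, back-substitute to write 1 as a combination:
1 = 10 − 3·3
1 = −3·43 + 13·10
1 = 13·182 − 55·43
1 = −55·1135 + 343·182
1 = 343·4722 − 1427·1135
1 = −1427·95575 + 28883·4722
1 = 28883·291447 − 88076·95575
1 = −88076·1261363 + 381187·291447
So 291447·381187 ≡ 1 (mod 1261363).

381187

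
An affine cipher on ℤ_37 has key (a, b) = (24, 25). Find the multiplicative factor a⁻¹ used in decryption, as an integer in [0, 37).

Extended Euclidean algorithm:
37 = 1×24 + 13
24 = 1×13 + 11
13 = 1×11 + 2
11 = 5×2 + 1
2 = 2×1 + 0
Since gcd(24, 37) = 1, back-substitute to write 1 as a combination:
1 = 11 − 5·2
1 = −5·13 + 6·11
1 = 6·24 − 11·13
1 = −11·37 + 17·24
So 24·17 ≡ 1 (mod 37).

17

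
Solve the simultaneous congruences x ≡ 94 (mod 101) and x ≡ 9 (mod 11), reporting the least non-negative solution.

801

Write x = 94 + 101·k. Then 101·k ≡ 9 − 94 ≡ 3 (mod 11).
Need 101⁻¹ mod 11. Extended Euclid on (11, 2):
11 = 5·2 + 1
2 = 2·1 + 0
Back-substitute:
1 = 11 − 5·2
101⁻¹ ≡ 6 (mod 11), so k ≡ 6·3 ≡ 7 (mod 11).
x = 94 + 101·7 = 801.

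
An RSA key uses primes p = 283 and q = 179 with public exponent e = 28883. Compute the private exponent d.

44447

φ(n) = (p−1)(q−1) = 282·178 = 50196.
Need d with 28883·d ≡ 1 (mod 50196). Apply the extended Euclidean algorithm:
50196 = 1×28883 + 21313
28883 = 1×21313 + 7570
21313 = 2×7570 + 6173
7570 = 1×6173 + 1397
6173 = 4×1397 + 585
1397 = 2×585 + 227
585 = 2×227 + 131
227 = 1×131 + 96
131 = 1×96 + 35
96 = 2×35 + 26
35 = 1×26 + 9
26 = 2×9 + 8
9 = 1×8 + 1
8 = 8×1 + 0
Back-substitute:
1 = 9 − 8
1 = −26 + 3·9
1 = 3·35 − 4·26
1 = −4·96 + 11·35
1 = 11·131 − 15·96
1 = −15·227 + 26·131
1 = 26·585 − 67·227
1 = −67·1397 + 160·585
1 = 160·6173 − 707·1397
1 = −707·7570 + 867·6173
1 = 867·21313 − 2441·7570
1 = −2441·28883 + 3308·21313
1 = 3308·50196 − 5749·28883
So 28883·(-5749) ≡ 1 (mod 50196), hence d ≡ -5749 ≡ 44447 (mod 50196).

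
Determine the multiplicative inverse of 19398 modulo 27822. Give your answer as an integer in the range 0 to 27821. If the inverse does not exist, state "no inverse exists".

Compute gcd(19398, 27822):
27822 = 1×19398 + 8424
19398 = 2×8424 + 2550
8424 = 3×2550 + 774
2550 = 3×774 + 228
774 = 3×228 + 90
228 = 2×90 + 48
90 = 1×48 + 42
48 = 1×42 + 6
42 = 7×6 + 0
The gcd is 6, not 1, hence no inverse exists.

no inverse exists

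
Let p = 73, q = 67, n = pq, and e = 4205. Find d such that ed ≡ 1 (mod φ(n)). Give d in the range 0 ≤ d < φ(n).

4613

φ(n) = (p−1)(q−1) = 72·66 = 4752.
Need d with 4205·d ≡ 1 (mod 4752). Apply the extended Euclidean algorithm:
4752 = 1×4205 + 547
4205 = 7×547 + 376
547 = 1×376 + 171
376 = 2×171 + 34
171 = 5×34 + 1
34 = 34×1 + 0
Back-substitute:
1 = 171 − 5·34
1 = −5·376 + 11·171
1 = 11·547 − 16·376
1 = −16·4205 + 123·547
1 = 123·4752 − 139·4205
So 4205·(-139) ≡ 1 (mod 4752), hence d ≡ -139 ≡ 4613 (mod 4752).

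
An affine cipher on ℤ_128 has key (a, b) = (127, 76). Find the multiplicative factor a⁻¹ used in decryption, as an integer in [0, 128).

Run Euclid on (128, 127):
128 = 1*127 + 1
127 = 127*1 + 0
The gcd is 1. Working backward:
1 = 128 − 127
Thus 127·(-1) ≡ 1 (mod 128); reducing, -1 mod 128 = 127.

127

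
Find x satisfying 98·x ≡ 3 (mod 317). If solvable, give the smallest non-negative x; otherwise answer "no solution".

165

First find gcd(98, 317):
317 = 3*98 + 23
98 = 4*23 + 6
23 = 3*6 + 5
6 = 1*5 + 1
5 = 5*1 + 0
gcd = 1, so a unique solution mod 317 exists.
Back-substitute for the Bézout coefficients:
1 = 6 − 5
1 = −23 + 4·6
1 = 4·98 − 17·23
1 = −17·317 + 55·98
So 98·(55) ≡ 1 (mod 317), giving 98⁻¹ ≡ 55.
x ≡ 98⁻¹·3 ≡ 55·3 ≡ 165 (mod 317).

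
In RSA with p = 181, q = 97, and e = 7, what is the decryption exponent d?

φ(n) = (p−1)(q−1) = 180·96 = 17280.
Need d with 7·d ≡ 1 (mod 17280). Apply the extended Euclidean algorithm:
17280 = 2468*7 + 4
7 = 1*4 + 3
4 = 1*3 + 1
3 = 3*1 + 0
Back-substitute:
1 = 4 − 3
1 = −7 + 2·4
1 = 2·17280 − 4937·7
So 7·(-4937) ≡ 1 (mod 17280), hence d ≡ -4937 ≡ 12343 (mod 17280).

12343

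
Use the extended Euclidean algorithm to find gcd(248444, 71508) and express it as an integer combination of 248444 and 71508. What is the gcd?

Apply Euclid's algorithm to 248444 and 71508:
248444 = 3·71508 + 33920
71508 = 2·33920 + 3668
33920 = 9·3668 + 908
3668 = 4·908 + 36
908 = 25·36 + 8
36 = 4·8 + 4
8 = 2·4 + 0
gcd(248444, 71508) = 4.
Express as a combination:
4 = 36 − 4·8
4 = −4·908 + 101·36
4 = 101·3668 − 408·908
4 = −408·33920 + 3773·3668
4 = 3773·71508 − 7954·33920
4 = −7954·248444 + 27635·71508
So 4 = (-7954)·248444 + (27635)·71508.

4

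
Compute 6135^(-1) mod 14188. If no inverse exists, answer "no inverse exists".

Extended Euclidean algorithm:
14188 = 2·6135 + 1918
6135 = 3·1918 + 381
1918 = 5·381 + 13
381 = 29·13 + 4
13 = 3·4 + 1
4 = 4·1 + 0
The gcd is 1. Working backward:
1 = 13 − 3·4
1 = −3·381 + 88·13
1 = 88·1918 − 443·381
1 = −443·6135 + 1417·1918
1 = 1417·14188 − 3277·6135
Hence 6135⁻¹ ≡ -3277 ≡ 10911 (mod 14188).

10911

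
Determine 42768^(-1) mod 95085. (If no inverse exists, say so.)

Euclidean algorithm on 95085, 42768:
95085 = 2·42768 + 9549
42768 = 4·9549 + 4572
9549 = 2·4572 + 405
4572 = 11·405 + 117
405 = 3·117 + 54
117 = 2·54 + 9
54 = 6·9 + 0
gcd(42768, 95085) = 9 ≠ 1, so 42768 has no multiplicative inverse modulo 95085.

no inverse exists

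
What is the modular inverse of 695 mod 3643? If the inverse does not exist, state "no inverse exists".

2060

Run Euclid on (3643, 695):
3643 = 5·695 + 168
695 = 4·168 + 23
168 = 7·23 + 7
23 = 3·7 + 2
7 = 3·2 + 1
2 = 2·1 + 0
The gcd is 1. Working backward:
1 = 7 − 3·2
1 = −3·23 + 10·7
1 = 10·168 − 73·23
1 = −73·695 + 302·168
1 = 302·3643 − 1583·695
Hence 695⁻¹ ≡ -1583 ≡ 2060 (mod 3643).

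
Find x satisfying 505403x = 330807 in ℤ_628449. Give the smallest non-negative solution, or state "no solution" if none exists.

First find gcd(505403, 628449):
628449 = 1×505403 + 123046
505403 = 4×123046 + 13219
123046 = 9×13219 + 4075
13219 = 3×4075 + 994
4075 = 4×994 + 99
994 = 10×99 + 4
99 = 24×4 + 3
4 = 1×3 + 1
3 = 3×1 + 0
gcd = 1, so a unique solution mod 628449 exists.
Back-substitute for the Bézout coefficients:
1 = 4 − 3
1 = −99 + 25·4
1 = 25·994 − 251·99
1 = −251·4075 + 1029·994
1 = 1029·13219 − 3338·4075
1 = −3338·123046 + 31071·13219
1 = 31071·505403 − 127622·123046
1 = −127622·628449 + 158693·505403
So 505403·(158693) ≡ 1 (mod 628449), giving 505403⁻¹ ≡ 158693.
x ≡ 505403⁻¹·330807 ≡ 158693·330807 ≡ 524934 (mod 628449).

524934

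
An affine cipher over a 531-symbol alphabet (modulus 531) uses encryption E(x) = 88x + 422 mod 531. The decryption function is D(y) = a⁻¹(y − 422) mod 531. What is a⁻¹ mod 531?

Extended Euclidean algorithm:
531 = 6*88 + 3
88 = 29*3 + 1
3 = 3*1 + 0
gcd = 1, so the inverse exists. Back-substitute:
1 = 88 − 29·3
1 = −29·531 + 175·88
So 88·175 ≡ 1 (mod 531).

175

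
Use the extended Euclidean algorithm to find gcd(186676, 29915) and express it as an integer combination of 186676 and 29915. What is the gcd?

1

Repeated division:
186676 = 6×29915 + 7186
29915 = 4×7186 + 1171
7186 = 6×1171 + 160
1171 = 7×160 + 51
160 = 3×51 + 7
51 = 7×7 + 2
7 = 3×2 + 1
2 = 2×1 + 0
gcd(186676, 29915) = 1.
Express as a combination:
1 = 7 − 3·2
1 = −3·51 + 22·7
1 = 22·160 − 69·51
1 = −69·1171 + 505·160
1 = 505·7186 − 3099·1171
1 = −3099·29915 + 12901·7186
1 = 12901·186676 − 80505·29915
So 1 = (12901)·186676 + (-80505)·29915.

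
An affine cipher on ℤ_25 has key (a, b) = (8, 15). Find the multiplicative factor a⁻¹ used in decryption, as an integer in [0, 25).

22

Run Euclid on (25, 8):
25 = 3×8 + 1
8 = 8×1 + 0
gcd = 1, so the inverse exists. Back-substitute:
1 = 25 − 3·8
Hence 8⁻¹ ≡ -3 ≡ 22 (mod 25).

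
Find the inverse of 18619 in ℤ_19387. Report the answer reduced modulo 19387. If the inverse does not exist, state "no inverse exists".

2903

gcd(19387, 18619) by repeated division:
19387 = 1·18619 + 768
18619 = 24·768 + 187
768 = 4·187 + 20
187 = 9·20 + 7
20 = 2·7 + 6
7 = 1·6 + 1
6 = 6·1 + 0
Since gcd(18619, 19387) = 1, back-substitute to write 1 as a combination:
1 = 7 − 6
1 = −20 + 3·7
1 = 3·187 − 28·20
1 = −28·768 + 115·187
1 = 115·18619 − 2788·768
1 = −2788·19387 + 2903·18619
So 18619·2903 ≡ 1 (mod 19387).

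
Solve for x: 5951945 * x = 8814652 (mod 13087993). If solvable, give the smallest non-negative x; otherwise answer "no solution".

First find gcd(5951945, 13087993):
13087993 = 2·5951945 + 1184103
5951945 = 5·1184103 + 31430
1184103 = 37·31430 + 21193
31430 = 1·21193 + 10237
21193 = 2·10237 + 719
10237 = 14·719 + 171
719 = 4·171 + 35
171 = 4·35 + 31
35 = 1·31 + 4
31 = 7·4 + 3
4 = 1·3 + 1
3 = 3·1 + 0
gcd = 1, so a unique solution mod 13087993 exists.
Back-substitute for the Bézout coefficients:
1 = 4 − 3
1 = −31 + 8·4
1 = 8·35 − 9·31
1 = −9·171 + 44·35
1 = 44·719 − 185·171
1 = −185·10237 + 2634·719
1 = 2634·21193 − 5453·10237
1 = −5453·31430 + 8087·21193
1 = 8087·1184103 − 304672·31430
1 = −304672·5951945 + 1531447·1184103
1 = 1531447·13087993 − 3367566·5951945
So 5951945·(-3367566) ≡ 1 (mod 13087993), giving 5951945⁻¹ ≡ 9720427.
x ≡ 5951945⁻¹·8814652 ≡ 9720427·8814652 ≡ 12210772 (mod 13087993).

12210772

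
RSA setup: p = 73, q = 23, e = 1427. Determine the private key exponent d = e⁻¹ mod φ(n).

φ(n) = (p−1)(q−1) = 72·22 = 1584.
Need d with 1427·d ≡ 1 (mod 1584). Apply the extended Euclidean algorithm:
1584 = 1·1427 + 157
1427 = 9·157 + 14
157 = 11·14 + 3
14 = 4·3 + 2
3 = 1·2 + 1
2 = 2·1 + 0
Back-substitute:
1 = 3 − 2
1 = −14 + 5·3
1 = 5·157 − 56·14
1 = −56·1427 + 509·157
1 = 509·1584 − 565·1427
So 1427·(-565) ≡ 1 (mod 1584), hence d ≡ -565 ≡ 1019 (mod 1584).

1019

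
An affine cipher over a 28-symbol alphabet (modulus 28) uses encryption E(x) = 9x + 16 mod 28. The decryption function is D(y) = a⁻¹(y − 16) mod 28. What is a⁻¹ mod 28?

25

Apply the Euclidean algorithm to 28 and 9:
28 = 3×9 + 1
9 = 9×1 + 0
gcd = 1, so the inverse exists. Back-substitute:
1 = 28 − 3·9
Hence 9⁻¹ ≡ -3 ≡ 25 (mod 28).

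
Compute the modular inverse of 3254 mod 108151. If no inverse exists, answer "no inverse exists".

Run Euclid on (108151, 3254):
108151 = 33×3254 + 769
3254 = 4×769 + 178
769 = 4×178 + 57
178 = 3×57 + 7
57 = 8×7 + 1
7 = 7×1 + 0
Since gcd(3254, 108151) = 1, back-substitute to write 1 as a combination:
1 = 57 − 8·7
1 = −8·178 + 25·57
1 = 25·769 − 108·178
1 = −108·3254 + 457·769
1 = 457·108151 − 15189·3254
So 3254·(-15189) ≡ 1 (mod 108151), and -15189 ≡ 92962 (mod 108151).

92962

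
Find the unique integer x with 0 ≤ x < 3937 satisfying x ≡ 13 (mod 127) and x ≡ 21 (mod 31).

Write x = 13 + 127·k. Then 127·k ≡ 21 − 13 ≡ 8 (mod 31).
Need 127⁻¹ mod 31. Extended Euclid on (31, 3):
31 = 10*3 + 1
3 = 3*1 + 0
Back-substitute:
1 = 31 − 10·3
127⁻¹ ≡ 21 (mod 31), so k ≡ 21·8 ≡ 13 (mod 31).
x = 13 + 127·13 = 1664.

1664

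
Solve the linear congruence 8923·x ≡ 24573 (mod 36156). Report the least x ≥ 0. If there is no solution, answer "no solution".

First find gcd(8923, 36156):
36156 = 4·8923 + 464
8923 = 19·464 + 107
464 = 4·107 + 36
107 = 2·36 + 35
36 = 1·35 + 1
35 = 35·1 + 0
gcd = 1, so a unique solution mod 36156 exists.
Back-substitute for the Bézout coefficients:
1 = 36 − 35
1 = −107 + 3·36
1 = 3·464 − 13·107
1 = −13·8923 + 250·464
1 = 250·36156 − 1013·8923
So 8923·(-1013) ≡ 1 (mod 36156), giving 8923⁻¹ ≡ 35143.
x ≡ 8923⁻¹·24573 ≡ 35143·24573 ≡ 19035 (mod 36156).

19035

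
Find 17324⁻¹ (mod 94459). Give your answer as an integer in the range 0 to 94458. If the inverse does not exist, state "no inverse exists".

79481

Run Euclid on (94459, 17324):
94459 = 5*17324 + 7839
17324 = 2*7839 + 1646
7839 = 4*1646 + 1255
1646 = 1*1255 + 391
1255 = 3*391 + 82
391 = 4*82 + 63
82 = 1*63 + 19
63 = 3*19 + 6
19 = 3*6 + 1
6 = 6*1 + 0
gcd = 1, so the inverse exists. Back-substitute:
1 = 19 − 3·6
1 = −3·63 + 10·19
1 = 10·82 − 13·63
1 = −13·391 + 62·82
1 = 62·1255 − 199·391
1 = −199·1646 + 261·1255
1 = 261·7839 − 1243·1646
1 = −1243·17324 + 2747·7839
1 = 2747·94459 − 14978·17324
So 17324·(-14978) ≡ 1 (mod 94459), and -14978 ≡ 79481 (mod 94459).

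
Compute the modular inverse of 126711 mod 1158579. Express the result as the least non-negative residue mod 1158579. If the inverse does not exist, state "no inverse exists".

Euclidean algorithm on 1158579, 126711:
1158579 = 9·126711 + 18180
126711 = 6·18180 + 17631
18180 = 1·17631 + 549
17631 = 32·549 + 63
549 = 8·63 + 45
63 = 1·45 + 18
45 = 2·18 + 9
18 = 2·9 + 0
Since gcd = 9 > 1, 126711 is not a unit mod 1158579.

no inverse exists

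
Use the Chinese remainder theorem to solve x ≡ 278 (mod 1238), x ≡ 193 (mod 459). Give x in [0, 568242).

Write x = 278 + 1238·k. Then 1238·k ≡ 193 − 278 ≡ 374 (mod 459).
Need 1238⁻¹ mod 459. Extended Euclid on (459, 320):
459 = 1*320 + 139
320 = 2*139 + 42
139 = 3*42 + 13
42 = 3*13 + 3
13 = 4*3 + 1
3 = 3*1 + 0
Back-substitute:
1 = 13 − 4·3
1 = −4·42 + 13·13
1 = 13·139 − 43·42
1 = −43·320 + 99·139
1 = 99·459 − 142·320
1238⁻¹ ≡ 317 (mod 459), so k ≡ 317·374 ≡ 136 (mod 459).
x = 278 + 1238·136 = 168646.

168646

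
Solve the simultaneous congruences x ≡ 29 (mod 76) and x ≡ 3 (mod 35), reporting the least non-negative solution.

1473

Write x = 29 + 76·k. Then 76·k ≡ 3 − 29 ≡ 9 (mod 35).
Need 76⁻¹ mod 35. Extended Euclid on (35, 6):
35 = 5·6 + 5
6 = 1·5 + 1
5 = 5·1 + 0
Back-substitute:
1 = 6 − 5
1 = −35 + 6·6
76⁻¹ ≡ 6 (mod 35), so k ≡ 6·9 ≡ 19 (mod 35).
x = 29 + 76·19 = 1473.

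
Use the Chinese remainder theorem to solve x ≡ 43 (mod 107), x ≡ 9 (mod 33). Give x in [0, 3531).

Write x = 43 + 107·k. Then 107·k ≡ 9 − 43 ≡ 32 (mod 33).
Need 107⁻¹ mod 33. Extended Euclid on (33, 8):
33 = 4·8 + 1
8 = 8·1 + 0
Back-substitute:
1 = 33 − 4·8
107⁻¹ ≡ 29 (mod 33), so k ≡ 29·32 ≡ 4 (mod 33).
x = 43 + 107·4 = 471.

471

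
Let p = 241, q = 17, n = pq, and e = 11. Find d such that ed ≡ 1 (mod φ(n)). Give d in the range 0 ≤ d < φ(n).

φ(n) = (p−1)(q−1) = 240·16 = 3840.
Need d with 11·d ≡ 1 (mod 3840). Apply the extended Euclidean algorithm:
3840 = 349×11 + 1
11 = 11×1 + 0
Back-substitute:
1 = 3840 − 349·11
So 11·(-349) ≡ 1 (mod 3840), hence d ≡ -349 ≡ 3491 (mod 3840).

3491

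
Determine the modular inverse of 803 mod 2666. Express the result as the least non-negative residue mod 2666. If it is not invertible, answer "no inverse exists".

2583

Extended Euclidean algorithm:
2666 = 3×803 + 257
803 = 3×257 + 32
257 = 8×32 + 1
32 = 32×1 + 0
gcd = 1, so the inverse exists. Back-substitute:
1 = 257 − 8·32
1 = −8·803 + 25·257
1 = 25·2666 − 83·803
Hence 803⁻¹ ≡ -83 ≡ 2583 (mod 2666).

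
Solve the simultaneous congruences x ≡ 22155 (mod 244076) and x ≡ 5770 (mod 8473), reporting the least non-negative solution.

Write x = 22155 + 244076·k. Then 244076·k ≡ 5770 − 22155 ≡ 561 (mod 8473).
Need 244076⁻¹ mod 8473. Extended Euclid on (8473, 6832):
8473 = 1×6832 + 1641
6832 = 4×1641 + 268
1641 = 6×268 + 33
268 = 8×33 + 4
33 = 8×4 + 1
4 = 4×1 + 0
Back-substitute:
1 = 33 − 8·4
1 = −8·268 + 65·33
1 = 65·1641 − 398·268
1 = −398·6832 + 1657·1641
1 = 1657·8473 − 2055·6832
244076⁻¹ ≡ 6418 (mod 8473), so k ≡ 6418·561 ≡ 7946 (mod 8473).
x = 22155 + 244076·7946 = 1939450051.

1939450051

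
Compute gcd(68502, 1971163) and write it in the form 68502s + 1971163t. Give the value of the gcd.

1

Repeated division:
1971163 = 28×68502 + 53107
68502 = 1×53107 + 15395
53107 = 3×15395 + 6922
15395 = 2×6922 + 1551
6922 = 4×1551 + 718
1551 = 2×718 + 115
718 = 6×115 + 28
115 = 4×28 + 3
28 = 9×3 + 1
3 = 3×1 + 0
gcd(68502, 1971163) = 1.
Back-substituting:
1 = 28 − 9·3
1 = −9·115 + 37·28
1 = 37·718 − 231·115
1 = −231·1551 + 499·718
1 = 499·6922 − 2227·1551
1 = −2227·15395 + 4953·6922
1 = 4953·53107 − 17086·15395
1 = −17086·68502 + 22039·53107
1 = 22039·1971163 − 634178·68502
So 1 = (22039)·1971163 + (-634178)·68502.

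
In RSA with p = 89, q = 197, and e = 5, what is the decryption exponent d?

φ(n) = (p−1)(q−1) = 88·196 = 17248.
Need d with 5·d ≡ 1 (mod 17248). Apply the extended Euclidean algorithm:
17248 = 3449·5 + 3
5 = 1·3 + 2
3 = 1·2 + 1
2 = 2·1 + 0
Back-substitute:
1 = 3 − 2
1 = −5 + 2·3
1 = 2·17248 − 6899·5
So 5·(-6899) ≡ 1 (mod 17248), hence d ≡ -6899 ≡ 10349 (mod 17248).

10349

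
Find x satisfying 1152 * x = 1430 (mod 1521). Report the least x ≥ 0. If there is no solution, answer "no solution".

no solution

gcd(1152, 1521):
1521 = 1*1152 + 369
1152 = 3*369 + 45
369 = 8*45 + 9
45 = 5*9 + 0
gcd = 9, but 9 ∤ 1430, so the congruence has no solution.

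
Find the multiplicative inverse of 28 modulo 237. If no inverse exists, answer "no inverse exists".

127

Extended Euclidean algorithm:
237 = 8×28 + 13
28 = 2×13 + 2
13 = 6×2 + 1
2 = 2×1 + 0
Since gcd(28, 237) = 1, back-substitute to write 1 as a combination:
1 = 13 − 6·2
1 = −6·28 + 13·13
1 = 13·237 − 110·28
Hence 28⁻¹ ≡ -110 ≡ 127 (mod 237).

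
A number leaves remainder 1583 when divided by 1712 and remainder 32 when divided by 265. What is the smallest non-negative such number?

Write x = 1583 + 1712·k. Then 1712·k ≡ 32 − 1583 ≡ 39 (mod 265).
Need 1712⁻¹ mod 265. Extended Euclid on (265, 122):
265 = 2·122 + 21
122 = 5·21 + 17
21 = 1·17 + 4
17 = 4·4 + 1
4 = 4·1 + 0
Back-substitute:
1 = 17 − 4·4
1 = −4·21 + 5·17
1 = 5·122 − 29·21
1 = −29·265 + 63·122
1712⁻¹ ≡ 63 (mod 265), so k ≡ 63·39 ≡ 72 (mod 265).
x = 1583 + 1712·72 = 124847.

124847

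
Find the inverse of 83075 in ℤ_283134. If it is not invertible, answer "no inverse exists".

Apply the Euclidean algorithm to 283134 and 83075:
283134 = 3·83075 + 33909
83075 = 2·33909 + 15257
33909 = 2·15257 + 3395
15257 = 4·3395 + 1677
3395 = 2·1677 + 41
1677 = 40·41 + 37
41 = 1·37 + 4
37 = 9·4 + 1
4 = 4·1 + 0
The gcd is 1. Working backward:
1 = 37 − 9·4
1 = −9·41 + 10·37
1 = 10·1677 − 409·41
1 = −409·3395 + 828·1677
1 = 828·15257 − 3721·3395
1 = −3721·33909 + 8270·15257
1 = 8270·83075 − 20261·33909
1 = −20261·283134 + 69053·83075
So 83075·69053 ≡ 1 (mod 283134).

69053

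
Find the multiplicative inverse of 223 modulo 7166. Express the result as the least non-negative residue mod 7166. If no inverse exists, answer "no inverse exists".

1671

Extended Euclidean algorithm:
7166 = 32×223 + 30
223 = 7×30 + 13
30 = 2×13 + 4
13 = 3×4 + 1
4 = 4×1 + 0
gcd = 1, so the inverse exists. Back-substitute:
1 = 13 − 3·4
1 = −3·30 + 7·13
1 = 7·223 − 52·30
1 = −52·7166 + 1671·223
So 223·1671 ≡ 1 (mod 7166).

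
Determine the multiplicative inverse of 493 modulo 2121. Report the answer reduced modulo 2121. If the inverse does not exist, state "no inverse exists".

1153

Run Euclid on (2121, 493):
2121 = 4·493 + 149
493 = 3·149 + 46
149 = 3·46 + 11
46 = 4·11 + 2
11 = 5·2 + 1
2 = 2·1 + 0
The gcd is 1. Working backward:
1 = 11 − 5·2
1 = −5·46 + 21·11
1 = 21·149 − 68·46
1 = −68·493 + 225·149
1 = 225·2121 − 968·493
So 493·(-968) ≡ 1 (mod 2121), and -968 ≡ 1153 (mod 2121).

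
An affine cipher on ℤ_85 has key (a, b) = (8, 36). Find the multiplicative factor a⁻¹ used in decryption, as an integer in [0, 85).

32

Apply the Euclidean algorithm to 85 and 8:
85 = 10*8 + 5
8 = 1*5 + 3
5 = 1*3 + 2
3 = 1*2 + 1
2 = 2*1 + 0
gcd = 1, so the inverse exists. Back-substitute:
1 = 3 − 2
1 = −5 + 2·3
1 = 2·8 − 3·5
1 = −3·85 + 32·8
So 8·32 ≡ 1 (mod 85).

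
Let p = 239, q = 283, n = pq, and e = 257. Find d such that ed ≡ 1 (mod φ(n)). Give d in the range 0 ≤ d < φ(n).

φ(n) = (p−1)(q−1) = 238·282 = 67116.
Need d with 257·d ≡ 1 (mod 67116). Apply the extended Euclidean algorithm:
67116 = 261×257 + 39
257 = 6×39 + 23
39 = 1×23 + 16
23 = 1×16 + 7
16 = 2×7 + 2
7 = 3×2 + 1
2 = 2×1 + 0
Back-substitute:
1 = 7 − 3·2
1 = −3·16 + 7·7
1 = 7·23 − 10·16
1 = −10·39 + 17·23
1 = 17·257 − 112·39
1 = −112·67116 + 29249·257
So 257·29249 ≡ 1 (mod 67116), hence d = 29249.

29249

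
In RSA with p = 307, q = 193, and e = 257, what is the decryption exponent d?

6401

φ(n) = (p−1)(q−1) = 306·192 = 58752.
Need d with 257·d ≡ 1 (mod 58752). Apply the extended Euclidean algorithm:
58752 = 228*257 + 156
257 = 1*156 + 101
156 = 1*101 + 55
101 = 1*55 + 46
55 = 1*46 + 9
46 = 5*9 + 1
9 = 9*1 + 0
Back-substitute:
1 = 46 − 5·9
1 = −5·55 + 6·46
1 = 6·101 − 11·55
1 = −11·156 + 17·101
1 = 17·257 − 28·156
1 = −28·58752 + 6401·257
So 257·6401 ≡ 1 (mod 58752), hence d = 6401.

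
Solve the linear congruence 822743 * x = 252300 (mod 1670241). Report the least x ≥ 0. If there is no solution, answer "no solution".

First find gcd(822743, 1670241):
1670241 = 2×822743 + 24755
822743 = 33×24755 + 5828
24755 = 4×5828 + 1443
5828 = 4×1443 + 56
1443 = 25×56 + 43
56 = 1×43 + 13
43 = 3×13 + 4
13 = 3×4 + 1
4 = 4×1 + 0
gcd = 1, so a unique solution mod 1670241 exists.
Back-substitute for the Bézout coefficients:
1 = 13 − 3·4
1 = −3·43 + 10·13
1 = 10·56 − 13·43
1 = −13·1443 + 335·56
1 = 335·5828 − 1353·1443
1 = −1353·24755 + 5747·5828
1 = 5747·822743 − 191004·24755
1 = −191004·1670241 + 387755·822743
So 822743·(387755) ≡ 1 (mod 1670241), giving 822743⁻¹ ≡ 387755.
x ≡ 822743⁻¹·252300 ≡ 387755·252300 ≡ 1230648 (mod 1670241).

1230648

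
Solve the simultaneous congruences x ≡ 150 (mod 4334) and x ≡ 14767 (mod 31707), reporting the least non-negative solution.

Write x = 150 + 4334·k. Then 4334·k ≡ 14767 − 150 ≡ 14617 (mod 31707).
Need 4334⁻¹ mod 31707. Extended Euclid on (31707, 4334):
31707 = 7*4334 + 1369
4334 = 3*1369 + 227
1369 = 6*227 + 7
227 = 32*7 + 3
7 = 2*3 + 1
3 = 3*1 + 0
Back-substitute:
1 = 7 − 2·3
1 = −2·227 + 65·7
1 = 65·1369 − 392·227
1 = −392·4334 + 1241·1369
1 = 1241·31707 − 9079·4334
4334⁻¹ ≡ 22628 (mod 31707), so k ≡ 22628·14617 ≡ 17759 (mod 31707).
x = 150 + 4334·17759 = 76967656.

76967656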